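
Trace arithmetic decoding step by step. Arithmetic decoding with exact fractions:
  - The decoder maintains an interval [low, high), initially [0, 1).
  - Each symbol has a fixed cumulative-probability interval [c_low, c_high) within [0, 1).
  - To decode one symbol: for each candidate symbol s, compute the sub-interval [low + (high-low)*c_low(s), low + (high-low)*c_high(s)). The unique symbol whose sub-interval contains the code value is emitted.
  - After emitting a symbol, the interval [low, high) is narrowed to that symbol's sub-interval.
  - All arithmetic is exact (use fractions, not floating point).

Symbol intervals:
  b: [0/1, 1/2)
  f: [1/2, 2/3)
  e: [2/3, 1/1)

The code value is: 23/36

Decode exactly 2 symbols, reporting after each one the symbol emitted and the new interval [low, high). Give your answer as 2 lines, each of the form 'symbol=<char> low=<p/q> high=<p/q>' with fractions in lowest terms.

Answer: symbol=f low=1/2 high=2/3
symbol=e low=11/18 high=2/3

Derivation:
Step 1: interval [0/1, 1/1), width = 1/1 - 0/1 = 1/1
  'b': [0/1 + 1/1*0/1, 0/1 + 1/1*1/2) = [0/1, 1/2)
  'f': [0/1 + 1/1*1/2, 0/1 + 1/1*2/3) = [1/2, 2/3) <- contains code 23/36
  'e': [0/1 + 1/1*2/3, 0/1 + 1/1*1/1) = [2/3, 1/1)
  emit 'f', narrow to [1/2, 2/3)
Step 2: interval [1/2, 2/3), width = 2/3 - 1/2 = 1/6
  'b': [1/2 + 1/6*0/1, 1/2 + 1/6*1/2) = [1/2, 7/12)
  'f': [1/2 + 1/6*1/2, 1/2 + 1/6*2/3) = [7/12, 11/18)
  'e': [1/2 + 1/6*2/3, 1/2 + 1/6*1/1) = [11/18, 2/3) <- contains code 23/36
  emit 'e', narrow to [11/18, 2/3)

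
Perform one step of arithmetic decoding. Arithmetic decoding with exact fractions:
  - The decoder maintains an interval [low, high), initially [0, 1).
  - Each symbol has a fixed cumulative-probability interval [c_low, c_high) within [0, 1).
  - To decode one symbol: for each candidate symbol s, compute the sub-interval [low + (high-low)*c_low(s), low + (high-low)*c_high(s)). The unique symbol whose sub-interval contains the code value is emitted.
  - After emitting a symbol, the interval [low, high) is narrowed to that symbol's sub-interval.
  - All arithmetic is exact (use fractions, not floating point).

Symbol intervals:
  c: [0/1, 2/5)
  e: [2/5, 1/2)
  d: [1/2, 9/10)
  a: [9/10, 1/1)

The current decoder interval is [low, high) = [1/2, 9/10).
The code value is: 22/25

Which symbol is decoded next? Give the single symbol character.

Interval width = high − low = 9/10 − 1/2 = 2/5
Scaled code = (code − low) / width = (22/25 − 1/2) / 2/5 = 19/20
  c: [0/1, 2/5) 
  e: [2/5, 1/2) 
  d: [1/2, 9/10) 
  a: [9/10, 1/1) ← scaled code falls here ✓

Answer: a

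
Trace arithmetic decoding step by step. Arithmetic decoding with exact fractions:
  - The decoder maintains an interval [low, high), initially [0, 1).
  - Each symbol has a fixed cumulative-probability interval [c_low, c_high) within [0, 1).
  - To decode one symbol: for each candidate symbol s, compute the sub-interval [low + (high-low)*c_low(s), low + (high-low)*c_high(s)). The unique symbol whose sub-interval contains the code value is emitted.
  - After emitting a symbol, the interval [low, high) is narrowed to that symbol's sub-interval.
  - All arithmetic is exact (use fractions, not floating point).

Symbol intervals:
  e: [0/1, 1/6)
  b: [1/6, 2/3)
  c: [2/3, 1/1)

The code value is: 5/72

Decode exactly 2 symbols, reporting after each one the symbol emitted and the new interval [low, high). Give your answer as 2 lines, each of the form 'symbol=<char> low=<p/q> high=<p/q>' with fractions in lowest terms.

Step 1: interval [0/1, 1/1), width = 1/1 - 0/1 = 1/1
  'e': [0/1 + 1/1*0/1, 0/1 + 1/1*1/6) = [0/1, 1/6) <- contains code 5/72
  'b': [0/1 + 1/1*1/6, 0/1 + 1/1*2/3) = [1/6, 2/3)
  'c': [0/1 + 1/1*2/3, 0/1 + 1/1*1/1) = [2/3, 1/1)
  emit 'e', narrow to [0/1, 1/6)
Step 2: interval [0/1, 1/6), width = 1/6 - 0/1 = 1/6
  'e': [0/1 + 1/6*0/1, 0/1 + 1/6*1/6) = [0/1, 1/36)
  'b': [0/1 + 1/6*1/6, 0/1 + 1/6*2/3) = [1/36, 1/9) <- contains code 5/72
  'c': [0/1 + 1/6*2/3, 0/1 + 1/6*1/1) = [1/9, 1/6)
  emit 'b', narrow to [1/36, 1/9)

Answer: symbol=e low=0/1 high=1/6
symbol=b low=1/36 high=1/9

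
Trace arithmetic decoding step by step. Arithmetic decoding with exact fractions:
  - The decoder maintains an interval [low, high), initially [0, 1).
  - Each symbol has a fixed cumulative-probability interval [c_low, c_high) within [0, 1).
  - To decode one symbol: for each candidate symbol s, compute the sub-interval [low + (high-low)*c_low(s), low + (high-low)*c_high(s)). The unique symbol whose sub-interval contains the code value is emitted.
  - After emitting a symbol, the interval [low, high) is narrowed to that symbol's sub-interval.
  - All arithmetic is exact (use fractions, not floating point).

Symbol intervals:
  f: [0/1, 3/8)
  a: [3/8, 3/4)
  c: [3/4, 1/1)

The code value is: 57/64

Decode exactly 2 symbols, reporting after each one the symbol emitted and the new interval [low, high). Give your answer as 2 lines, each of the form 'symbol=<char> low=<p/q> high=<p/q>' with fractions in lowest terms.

Step 1: interval [0/1, 1/1), width = 1/1 - 0/1 = 1/1
  'f': [0/1 + 1/1*0/1, 0/1 + 1/1*3/8) = [0/1, 3/8)
  'a': [0/1 + 1/1*3/8, 0/1 + 1/1*3/4) = [3/8, 3/4)
  'c': [0/1 + 1/1*3/4, 0/1 + 1/1*1/1) = [3/4, 1/1) <- contains code 57/64
  emit 'c', narrow to [3/4, 1/1)
Step 2: interval [3/4, 1/1), width = 1/1 - 3/4 = 1/4
  'f': [3/4 + 1/4*0/1, 3/4 + 1/4*3/8) = [3/4, 27/32)
  'a': [3/4 + 1/4*3/8, 3/4 + 1/4*3/4) = [27/32, 15/16) <- contains code 57/64
  'c': [3/4 + 1/4*3/4, 3/4 + 1/4*1/1) = [15/16, 1/1)
  emit 'a', narrow to [27/32, 15/16)

Answer: symbol=c low=3/4 high=1/1
symbol=a low=27/32 high=15/16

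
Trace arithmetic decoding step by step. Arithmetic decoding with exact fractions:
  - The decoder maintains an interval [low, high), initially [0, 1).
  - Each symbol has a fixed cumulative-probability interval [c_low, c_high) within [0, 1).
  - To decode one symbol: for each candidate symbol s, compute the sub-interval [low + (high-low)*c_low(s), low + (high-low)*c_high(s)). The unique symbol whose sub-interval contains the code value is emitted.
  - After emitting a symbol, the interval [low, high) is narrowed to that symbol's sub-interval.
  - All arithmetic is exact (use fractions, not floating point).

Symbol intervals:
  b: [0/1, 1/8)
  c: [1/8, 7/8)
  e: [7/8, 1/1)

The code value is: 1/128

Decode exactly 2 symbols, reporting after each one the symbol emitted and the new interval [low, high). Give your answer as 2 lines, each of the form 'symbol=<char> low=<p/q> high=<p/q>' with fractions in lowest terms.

Answer: symbol=b low=0/1 high=1/8
symbol=b low=0/1 high=1/64

Derivation:
Step 1: interval [0/1, 1/1), width = 1/1 - 0/1 = 1/1
  'b': [0/1 + 1/1*0/1, 0/1 + 1/1*1/8) = [0/1, 1/8) <- contains code 1/128
  'c': [0/1 + 1/1*1/8, 0/1 + 1/1*7/8) = [1/8, 7/8)
  'e': [0/1 + 1/1*7/8, 0/1 + 1/1*1/1) = [7/8, 1/1)
  emit 'b', narrow to [0/1, 1/8)
Step 2: interval [0/1, 1/8), width = 1/8 - 0/1 = 1/8
  'b': [0/1 + 1/8*0/1, 0/1 + 1/8*1/8) = [0/1, 1/64) <- contains code 1/128
  'c': [0/1 + 1/8*1/8, 0/1 + 1/8*7/8) = [1/64, 7/64)
  'e': [0/1 + 1/8*7/8, 0/1 + 1/8*1/1) = [7/64, 1/8)
  emit 'b', narrow to [0/1, 1/64)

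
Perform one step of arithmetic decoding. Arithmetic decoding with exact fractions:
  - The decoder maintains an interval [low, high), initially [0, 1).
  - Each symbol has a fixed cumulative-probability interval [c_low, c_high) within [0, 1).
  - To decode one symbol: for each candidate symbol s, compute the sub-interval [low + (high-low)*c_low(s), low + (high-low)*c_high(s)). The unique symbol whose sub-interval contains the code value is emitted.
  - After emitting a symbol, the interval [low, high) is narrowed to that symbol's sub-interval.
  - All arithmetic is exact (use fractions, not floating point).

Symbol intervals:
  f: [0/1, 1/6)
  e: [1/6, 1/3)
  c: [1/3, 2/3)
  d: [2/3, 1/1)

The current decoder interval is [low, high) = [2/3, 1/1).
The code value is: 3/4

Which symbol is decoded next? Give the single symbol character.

Answer: e

Derivation:
Interval width = high − low = 1/1 − 2/3 = 1/3
Scaled code = (code − low) / width = (3/4 − 2/3) / 1/3 = 1/4
  f: [0/1, 1/6) 
  e: [1/6, 1/3) ← scaled code falls here ✓
  c: [1/3, 2/3) 
  d: [2/3, 1/1) 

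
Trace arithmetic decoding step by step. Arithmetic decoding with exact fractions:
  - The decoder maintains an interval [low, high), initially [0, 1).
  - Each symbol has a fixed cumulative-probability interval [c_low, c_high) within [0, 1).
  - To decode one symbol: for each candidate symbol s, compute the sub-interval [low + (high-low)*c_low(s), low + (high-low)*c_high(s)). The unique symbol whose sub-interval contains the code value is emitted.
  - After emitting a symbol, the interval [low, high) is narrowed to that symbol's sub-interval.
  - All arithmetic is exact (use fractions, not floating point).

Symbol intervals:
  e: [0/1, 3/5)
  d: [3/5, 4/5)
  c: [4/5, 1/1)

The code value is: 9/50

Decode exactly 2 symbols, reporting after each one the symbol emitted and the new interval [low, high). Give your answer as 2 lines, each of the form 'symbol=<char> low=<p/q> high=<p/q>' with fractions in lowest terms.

Answer: symbol=e low=0/1 high=3/5
symbol=e low=0/1 high=9/25

Derivation:
Step 1: interval [0/1, 1/1), width = 1/1 - 0/1 = 1/1
  'e': [0/1 + 1/1*0/1, 0/1 + 1/1*3/5) = [0/1, 3/5) <- contains code 9/50
  'd': [0/1 + 1/1*3/5, 0/1 + 1/1*4/5) = [3/5, 4/5)
  'c': [0/1 + 1/1*4/5, 0/1 + 1/1*1/1) = [4/5, 1/1)
  emit 'e', narrow to [0/1, 3/5)
Step 2: interval [0/1, 3/5), width = 3/5 - 0/1 = 3/5
  'e': [0/1 + 3/5*0/1, 0/1 + 3/5*3/5) = [0/1, 9/25) <- contains code 9/50
  'd': [0/1 + 3/5*3/5, 0/1 + 3/5*4/5) = [9/25, 12/25)
  'c': [0/1 + 3/5*4/5, 0/1 + 3/5*1/1) = [12/25, 3/5)
  emit 'e', narrow to [0/1, 9/25)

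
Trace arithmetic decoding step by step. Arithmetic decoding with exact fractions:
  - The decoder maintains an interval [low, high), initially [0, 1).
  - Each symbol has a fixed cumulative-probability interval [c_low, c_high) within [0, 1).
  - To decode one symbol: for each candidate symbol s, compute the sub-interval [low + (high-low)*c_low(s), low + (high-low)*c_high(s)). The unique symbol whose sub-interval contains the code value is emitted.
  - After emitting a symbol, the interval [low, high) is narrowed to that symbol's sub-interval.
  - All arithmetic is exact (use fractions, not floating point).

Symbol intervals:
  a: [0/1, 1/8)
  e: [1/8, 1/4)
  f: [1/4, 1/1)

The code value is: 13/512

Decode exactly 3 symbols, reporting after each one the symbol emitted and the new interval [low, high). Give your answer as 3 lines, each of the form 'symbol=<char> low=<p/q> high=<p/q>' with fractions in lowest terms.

Step 1: interval [0/1, 1/1), width = 1/1 - 0/1 = 1/1
  'a': [0/1 + 1/1*0/1, 0/1 + 1/1*1/8) = [0/1, 1/8) <- contains code 13/512
  'e': [0/1 + 1/1*1/8, 0/1 + 1/1*1/4) = [1/8, 1/4)
  'f': [0/1 + 1/1*1/4, 0/1 + 1/1*1/1) = [1/4, 1/1)
  emit 'a', narrow to [0/1, 1/8)
Step 2: interval [0/1, 1/8), width = 1/8 - 0/1 = 1/8
  'a': [0/1 + 1/8*0/1, 0/1 + 1/8*1/8) = [0/1, 1/64)
  'e': [0/1 + 1/8*1/8, 0/1 + 1/8*1/4) = [1/64, 1/32) <- contains code 13/512
  'f': [0/1 + 1/8*1/4, 0/1 + 1/8*1/1) = [1/32, 1/8)
  emit 'e', narrow to [1/64, 1/32)
Step 3: interval [1/64, 1/32), width = 1/32 - 1/64 = 1/64
  'a': [1/64 + 1/64*0/1, 1/64 + 1/64*1/8) = [1/64, 9/512)
  'e': [1/64 + 1/64*1/8, 1/64 + 1/64*1/4) = [9/512, 5/256)
  'f': [1/64 + 1/64*1/4, 1/64 + 1/64*1/1) = [5/256, 1/32) <- contains code 13/512
  emit 'f', narrow to [5/256, 1/32)

Answer: symbol=a low=0/1 high=1/8
symbol=e low=1/64 high=1/32
symbol=f low=5/256 high=1/32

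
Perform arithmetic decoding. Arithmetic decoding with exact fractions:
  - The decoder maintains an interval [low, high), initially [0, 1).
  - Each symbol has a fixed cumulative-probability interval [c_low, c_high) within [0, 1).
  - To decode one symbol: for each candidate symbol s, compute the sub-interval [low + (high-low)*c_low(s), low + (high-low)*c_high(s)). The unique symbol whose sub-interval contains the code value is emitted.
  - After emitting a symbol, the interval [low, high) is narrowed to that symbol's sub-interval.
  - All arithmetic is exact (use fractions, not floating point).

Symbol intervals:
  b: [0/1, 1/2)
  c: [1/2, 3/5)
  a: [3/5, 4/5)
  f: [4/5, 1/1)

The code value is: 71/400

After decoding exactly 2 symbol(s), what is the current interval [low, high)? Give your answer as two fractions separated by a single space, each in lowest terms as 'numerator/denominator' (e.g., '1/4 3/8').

Step 1: interval [0/1, 1/1), width = 1/1 - 0/1 = 1/1
  'b': [0/1 + 1/1*0/1, 0/1 + 1/1*1/2) = [0/1, 1/2) <- contains code 71/400
  'c': [0/1 + 1/1*1/2, 0/1 + 1/1*3/5) = [1/2, 3/5)
  'a': [0/1 + 1/1*3/5, 0/1 + 1/1*4/5) = [3/5, 4/5)
  'f': [0/1 + 1/1*4/5, 0/1 + 1/1*1/1) = [4/5, 1/1)
  emit 'b', narrow to [0/1, 1/2)
Step 2: interval [0/1, 1/2), width = 1/2 - 0/1 = 1/2
  'b': [0/1 + 1/2*0/1, 0/1 + 1/2*1/2) = [0/1, 1/4) <- contains code 71/400
  'c': [0/1 + 1/2*1/2, 0/1 + 1/2*3/5) = [1/4, 3/10)
  'a': [0/1 + 1/2*3/5, 0/1 + 1/2*4/5) = [3/10, 2/5)
  'f': [0/1 + 1/2*4/5, 0/1 + 1/2*1/1) = [2/5, 1/2)
  emit 'b', narrow to [0/1, 1/4)

Answer: 0/1 1/4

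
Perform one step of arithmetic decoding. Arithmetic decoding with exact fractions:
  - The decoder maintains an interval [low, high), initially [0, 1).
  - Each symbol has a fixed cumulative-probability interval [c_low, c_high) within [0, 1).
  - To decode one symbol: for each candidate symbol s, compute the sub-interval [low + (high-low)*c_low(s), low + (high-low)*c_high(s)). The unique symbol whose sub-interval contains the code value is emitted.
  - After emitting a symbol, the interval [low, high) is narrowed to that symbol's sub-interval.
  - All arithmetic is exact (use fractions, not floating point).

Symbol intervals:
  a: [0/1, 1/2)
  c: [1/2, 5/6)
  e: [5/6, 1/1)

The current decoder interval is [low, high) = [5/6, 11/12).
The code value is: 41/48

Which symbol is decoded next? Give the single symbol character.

Answer: a

Derivation:
Interval width = high − low = 11/12 − 5/6 = 1/12
Scaled code = (code − low) / width = (41/48 − 5/6) / 1/12 = 1/4
  a: [0/1, 1/2) ← scaled code falls here ✓
  c: [1/2, 5/6) 
  e: [5/6, 1/1) 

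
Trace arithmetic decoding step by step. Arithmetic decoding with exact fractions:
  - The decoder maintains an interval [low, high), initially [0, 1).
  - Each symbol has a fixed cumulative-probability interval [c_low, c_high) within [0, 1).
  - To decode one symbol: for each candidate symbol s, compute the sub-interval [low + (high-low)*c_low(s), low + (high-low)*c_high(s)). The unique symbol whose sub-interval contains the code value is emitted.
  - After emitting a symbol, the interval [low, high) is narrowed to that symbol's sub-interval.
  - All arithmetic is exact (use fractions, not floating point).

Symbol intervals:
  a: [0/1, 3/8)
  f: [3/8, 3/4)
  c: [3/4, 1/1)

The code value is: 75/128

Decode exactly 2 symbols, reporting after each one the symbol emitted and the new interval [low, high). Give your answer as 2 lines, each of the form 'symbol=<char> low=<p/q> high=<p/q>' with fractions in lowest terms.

Step 1: interval [0/1, 1/1), width = 1/1 - 0/1 = 1/1
  'a': [0/1 + 1/1*0/1, 0/1 + 1/1*3/8) = [0/1, 3/8)
  'f': [0/1 + 1/1*3/8, 0/1 + 1/1*3/4) = [3/8, 3/4) <- contains code 75/128
  'c': [0/1 + 1/1*3/4, 0/1 + 1/1*1/1) = [3/4, 1/1)
  emit 'f', narrow to [3/8, 3/4)
Step 2: interval [3/8, 3/4), width = 3/4 - 3/8 = 3/8
  'a': [3/8 + 3/8*0/1, 3/8 + 3/8*3/8) = [3/8, 33/64)
  'f': [3/8 + 3/8*3/8, 3/8 + 3/8*3/4) = [33/64, 21/32) <- contains code 75/128
  'c': [3/8 + 3/8*3/4, 3/8 + 3/8*1/1) = [21/32, 3/4)
  emit 'f', narrow to [33/64, 21/32)

Answer: symbol=f low=3/8 high=3/4
symbol=f low=33/64 high=21/32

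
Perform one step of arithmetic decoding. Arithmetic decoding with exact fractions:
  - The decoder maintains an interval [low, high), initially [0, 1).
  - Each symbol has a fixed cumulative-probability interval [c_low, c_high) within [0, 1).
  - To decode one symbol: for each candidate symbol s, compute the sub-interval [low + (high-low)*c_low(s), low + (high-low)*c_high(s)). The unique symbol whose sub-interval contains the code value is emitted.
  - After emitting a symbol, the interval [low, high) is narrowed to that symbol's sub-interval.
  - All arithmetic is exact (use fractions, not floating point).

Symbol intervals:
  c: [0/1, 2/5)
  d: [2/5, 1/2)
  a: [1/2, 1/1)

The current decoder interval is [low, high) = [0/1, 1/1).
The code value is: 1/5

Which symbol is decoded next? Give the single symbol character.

Interval width = high − low = 1/1 − 0/1 = 1/1
Scaled code = (code − low) / width = (1/5 − 0/1) / 1/1 = 1/5
  c: [0/1, 2/5) ← scaled code falls here ✓
  d: [2/5, 1/2) 
  a: [1/2, 1/1) 

Answer: c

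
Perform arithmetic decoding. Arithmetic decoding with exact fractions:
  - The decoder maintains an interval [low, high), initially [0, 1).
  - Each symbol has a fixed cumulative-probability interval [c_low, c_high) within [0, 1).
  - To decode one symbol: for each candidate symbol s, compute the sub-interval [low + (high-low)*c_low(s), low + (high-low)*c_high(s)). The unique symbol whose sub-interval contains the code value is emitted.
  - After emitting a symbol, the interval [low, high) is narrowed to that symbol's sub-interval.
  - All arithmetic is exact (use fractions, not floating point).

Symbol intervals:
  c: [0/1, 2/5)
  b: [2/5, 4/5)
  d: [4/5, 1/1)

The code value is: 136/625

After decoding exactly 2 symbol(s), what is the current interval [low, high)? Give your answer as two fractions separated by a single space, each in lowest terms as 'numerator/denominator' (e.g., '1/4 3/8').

Step 1: interval [0/1, 1/1), width = 1/1 - 0/1 = 1/1
  'c': [0/1 + 1/1*0/1, 0/1 + 1/1*2/5) = [0/1, 2/5) <- contains code 136/625
  'b': [0/1 + 1/1*2/5, 0/1 + 1/1*4/5) = [2/5, 4/5)
  'd': [0/1 + 1/1*4/5, 0/1 + 1/1*1/1) = [4/5, 1/1)
  emit 'c', narrow to [0/1, 2/5)
Step 2: interval [0/1, 2/5), width = 2/5 - 0/1 = 2/5
  'c': [0/1 + 2/5*0/1, 0/1 + 2/5*2/5) = [0/1, 4/25)
  'b': [0/1 + 2/5*2/5, 0/1 + 2/5*4/5) = [4/25, 8/25) <- contains code 136/625
  'd': [0/1 + 2/5*4/5, 0/1 + 2/5*1/1) = [8/25, 2/5)
  emit 'b', narrow to [4/25, 8/25)

Answer: 4/25 8/25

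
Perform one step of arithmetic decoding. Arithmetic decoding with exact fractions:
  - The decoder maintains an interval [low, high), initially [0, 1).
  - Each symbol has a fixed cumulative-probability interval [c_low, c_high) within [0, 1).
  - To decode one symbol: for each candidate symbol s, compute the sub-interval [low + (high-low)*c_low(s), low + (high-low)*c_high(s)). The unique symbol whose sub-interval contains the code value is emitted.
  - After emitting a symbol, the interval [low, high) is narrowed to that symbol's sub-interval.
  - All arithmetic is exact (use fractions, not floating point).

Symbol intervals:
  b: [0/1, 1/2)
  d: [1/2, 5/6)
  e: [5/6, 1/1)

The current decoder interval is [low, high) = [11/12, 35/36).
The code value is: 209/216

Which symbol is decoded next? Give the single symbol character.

Interval width = high − low = 35/36 − 11/12 = 1/18
Scaled code = (code − low) / width = (209/216 − 11/12) / 1/18 = 11/12
  b: [0/1, 1/2) 
  d: [1/2, 5/6) 
  e: [5/6, 1/1) ← scaled code falls here ✓

Answer: e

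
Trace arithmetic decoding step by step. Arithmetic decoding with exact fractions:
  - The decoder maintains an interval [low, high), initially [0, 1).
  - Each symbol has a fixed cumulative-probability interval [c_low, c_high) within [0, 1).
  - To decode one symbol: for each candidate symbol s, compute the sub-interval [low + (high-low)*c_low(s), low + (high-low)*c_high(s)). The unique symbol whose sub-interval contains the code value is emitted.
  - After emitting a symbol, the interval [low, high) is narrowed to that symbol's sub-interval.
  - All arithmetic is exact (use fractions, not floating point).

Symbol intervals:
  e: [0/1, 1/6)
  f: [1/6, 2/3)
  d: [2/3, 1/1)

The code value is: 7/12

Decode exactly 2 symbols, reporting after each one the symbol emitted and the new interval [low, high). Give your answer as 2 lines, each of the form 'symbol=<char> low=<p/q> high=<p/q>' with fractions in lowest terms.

Step 1: interval [0/1, 1/1), width = 1/1 - 0/1 = 1/1
  'e': [0/1 + 1/1*0/1, 0/1 + 1/1*1/6) = [0/1, 1/6)
  'f': [0/1 + 1/1*1/6, 0/1 + 1/1*2/3) = [1/6, 2/3) <- contains code 7/12
  'd': [0/1 + 1/1*2/3, 0/1 + 1/1*1/1) = [2/3, 1/1)
  emit 'f', narrow to [1/6, 2/3)
Step 2: interval [1/6, 2/3), width = 2/3 - 1/6 = 1/2
  'e': [1/6 + 1/2*0/1, 1/6 + 1/2*1/6) = [1/6, 1/4)
  'f': [1/6 + 1/2*1/6, 1/6 + 1/2*2/3) = [1/4, 1/2)
  'd': [1/6 + 1/2*2/3, 1/6 + 1/2*1/1) = [1/2, 2/3) <- contains code 7/12
  emit 'd', narrow to [1/2, 2/3)

Answer: symbol=f low=1/6 high=2/3
symbol=d low=1/2 high=2/3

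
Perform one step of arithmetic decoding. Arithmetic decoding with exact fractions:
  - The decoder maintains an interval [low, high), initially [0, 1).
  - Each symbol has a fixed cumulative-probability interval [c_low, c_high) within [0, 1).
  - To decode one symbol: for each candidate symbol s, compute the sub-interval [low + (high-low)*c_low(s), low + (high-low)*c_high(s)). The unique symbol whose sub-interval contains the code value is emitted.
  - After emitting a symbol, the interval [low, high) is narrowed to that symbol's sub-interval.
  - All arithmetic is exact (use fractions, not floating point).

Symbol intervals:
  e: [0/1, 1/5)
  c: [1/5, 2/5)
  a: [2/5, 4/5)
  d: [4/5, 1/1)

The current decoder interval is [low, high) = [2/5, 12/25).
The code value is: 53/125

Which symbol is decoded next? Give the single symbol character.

Answer: c

Derivation:
Interval width = high − low = 12/25 − 2/5 = 2/25
Scaled code = (code − low) / width = (53/125 − 2/5) / 2/25 = 3/10
  e: [0/1, 1/5) 
  c: [1/5, 2/5) ← scaled code falls here ✓
  a: [2/5, 4/5) 
  d: [4/5, 1/1) 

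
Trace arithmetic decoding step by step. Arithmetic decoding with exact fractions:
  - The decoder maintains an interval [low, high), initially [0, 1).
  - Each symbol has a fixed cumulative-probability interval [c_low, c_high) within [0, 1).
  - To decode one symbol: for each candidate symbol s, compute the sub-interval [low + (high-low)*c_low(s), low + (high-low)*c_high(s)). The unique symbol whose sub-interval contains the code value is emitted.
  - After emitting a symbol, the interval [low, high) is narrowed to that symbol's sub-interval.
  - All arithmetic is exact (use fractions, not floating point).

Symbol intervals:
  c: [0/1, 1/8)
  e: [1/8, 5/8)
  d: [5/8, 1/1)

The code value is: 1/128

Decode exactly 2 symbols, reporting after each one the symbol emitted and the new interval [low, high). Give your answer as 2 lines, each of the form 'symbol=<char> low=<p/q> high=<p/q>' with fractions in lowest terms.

Step 1: interval [0/1, 1/1), width = 1/1 - 0/1 = 1/1
  'c': [0/1 + 1/1*0/1, 0/1 + 1/1*1/8) = [0/1, 1/8) <- contains code 1/128
  'e': [0/1 + 1/1*1/8, 0/1 + 1/1*5/8) = [1/8, 5/8)
  'd': [0/1 + 1/1*5/8, 0/1 + 1/1*1/1) = [5/8, 1/1)
  emit 'c', narrow to [0/1, 1/8)
Step 2: interval [0/1, 1/8), width = 1/8 - 0/1 = 1/8
  'c': [0/1 + 1/8*0/1, 0/1 + 1/8*1/8) = [0/1, 1/64) <- contains code 1/128
  'e': [0/1 + 1/8*1/8, 0/1 + 1/8*5/8) = [1/64, 5/64)
  'd': [0/1 + 1/8*5/8, 0/1 + 1/8*1/1) = [5/64, 1/8)
  emit 'c', narrow to [0/1, 1/64)

Answer: symbol=c low=0/1 high=1/8
symbol=c low=0/1 high=1/64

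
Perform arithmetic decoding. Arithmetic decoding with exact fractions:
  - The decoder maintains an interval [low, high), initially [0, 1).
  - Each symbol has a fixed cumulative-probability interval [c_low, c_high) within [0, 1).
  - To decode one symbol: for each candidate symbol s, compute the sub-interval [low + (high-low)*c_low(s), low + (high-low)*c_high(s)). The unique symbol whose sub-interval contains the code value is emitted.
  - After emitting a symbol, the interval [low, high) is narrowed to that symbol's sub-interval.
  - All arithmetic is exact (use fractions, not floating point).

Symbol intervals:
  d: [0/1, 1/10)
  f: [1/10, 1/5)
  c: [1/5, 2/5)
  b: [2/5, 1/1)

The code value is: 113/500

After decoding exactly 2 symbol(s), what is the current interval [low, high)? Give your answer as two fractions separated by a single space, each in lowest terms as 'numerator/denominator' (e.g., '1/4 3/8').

Step 1: interval [0/1, 1/1), width = 1/1 - 0/1 = 1/1
  'd': [0/1 + 1/1*0/1, 0/1 + 1/1*1/10) = [0/1, 1/10)
  'f': [0/1 + 1/1*1/10, 0/1 + 1/1*1/5) = [1/10, 1/5)
  'c': [0/1 + 1/1*1/5, 0/1 + 1/1*2/5) = [1/5, 2/5) <- contains code 113/500
  'b': [0/1 + 1/1*2/5, 0/1 + 1/1*1/1) = [2/5, 1/1)
  emit 'c', narrow to [1/5, 2/5)
Step 2: interval [1/5, 2/5), width = 2/5 - 1/5 = 1/5
  'd': [1/5 + 1/5*0/1, 1/5 + 1/5*1/10) = [1/5, 11/50)
  'f': [1/5 + 1/5*1/10, 1/5 + 1/5*1/5) = [11/50, 6/25) <- contains code 113/500
  'c': [1/5 + 1/5*1/5, 1/5 + 1/5*2/5) = [6/25, 7/25)
  'b': [1/5 + 1/5*2/5, 1/5 + 1/5*1/1) = [7/25, 2/5)
  emit 'f', narrow to [11/50, 6/25)

Answer: 11/50 6/25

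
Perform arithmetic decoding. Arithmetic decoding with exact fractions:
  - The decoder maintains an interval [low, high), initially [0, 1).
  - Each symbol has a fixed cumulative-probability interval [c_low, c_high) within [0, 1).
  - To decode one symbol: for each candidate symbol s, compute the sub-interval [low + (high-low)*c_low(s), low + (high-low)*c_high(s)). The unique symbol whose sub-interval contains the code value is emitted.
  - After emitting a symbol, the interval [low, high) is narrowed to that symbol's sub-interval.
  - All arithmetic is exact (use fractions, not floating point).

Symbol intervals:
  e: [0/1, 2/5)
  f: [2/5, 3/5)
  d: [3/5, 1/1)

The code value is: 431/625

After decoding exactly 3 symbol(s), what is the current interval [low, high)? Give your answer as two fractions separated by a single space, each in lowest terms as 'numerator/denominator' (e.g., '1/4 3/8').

Step 1: interval [0/1, 1/1), width = 1/1 - 0/1 = 1/1
  'e': [0/1 + 1/1*0/1, 0/1 + 1/1*2/5) = [0/1, 2/5)
  'f': [0/1 + 1/1*2/5, 0/1 + 1/1*3/5) = [2/5, 3/5)
  'd': [0/1 + 1/1*3/5, 0/1 + 1/1*1/1) = [3/5, 1/1) <- contains code 431/625
  emit 'd', narrow to [3/5, 1/1)
Step 2: interval [3/5, 1/1), width = 1/1 - 3/5 = 2/5
  'e': [3/5 + 2/5*0/1, 3/5 + 2/5*2/5) = [3/5, 19/25) <- contains code 431/625
  'f': [3/5 + 2/5*2/5, 3/5 + 2/5*3/5) = [19/25, 21/25)
  'd': [3/5 + 2/5*3/5, 3/5 + 2/5*1/1) = [21/25, 1/1)
  emit 'e', narrow to [3/5, 19/25)
Step 3: interval [3/5, 19/25), width = 19/25 - 3/5 = 4/25
  'e': [3/5 + 4/25*0/1, 3/5 + 4/25*2/5) = [3/5, 83/125)
  'f': [3/5 + 4/25*2/5, 3/5 + 4/25*3/5) = [83/125, 87/125) <- contains code 431/625
  'd': [3/5 + 4/25*3/5, 3/5 + 4/25*1/1) = [87/125, 19/25)
  emit 'f', narrow to [83/125, 87/125)

Answer: 83/125 87/125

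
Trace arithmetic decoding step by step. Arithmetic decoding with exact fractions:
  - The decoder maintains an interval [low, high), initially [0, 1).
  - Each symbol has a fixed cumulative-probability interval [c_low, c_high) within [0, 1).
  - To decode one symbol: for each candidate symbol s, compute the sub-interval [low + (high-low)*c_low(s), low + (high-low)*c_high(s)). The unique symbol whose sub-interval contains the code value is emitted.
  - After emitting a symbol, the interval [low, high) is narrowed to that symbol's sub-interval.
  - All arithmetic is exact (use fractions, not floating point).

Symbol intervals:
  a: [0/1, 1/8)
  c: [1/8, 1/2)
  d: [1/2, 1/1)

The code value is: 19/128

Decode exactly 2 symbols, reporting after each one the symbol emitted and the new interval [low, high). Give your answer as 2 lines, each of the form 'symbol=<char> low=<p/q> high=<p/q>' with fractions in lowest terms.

Answer: symbol=c low=1/8 high=1/2
symbol=a low=1/8 high=11/64

Derivation:
Step 1: interval [0/1, 1/1), width = 1/1 - 0/1 = 1/1
  'a': [0/1 + 1/1*0/1, 0/1 + 1/1*1/8) = [0/1, 1/8)
  'c': [0/1 + 1/1*1/8, 0/1 + 1/1*1/2) = [1/8, 1/2) <- contains code 19/128
  'd': [0/1 + 1/1*1/2, 0/1 + 1/1*1/1) = [1/2, 1/1)
  emit 'c', narrow to [1/8, 1/2)
Step 2: interval [1/8, 1/2), width = 1/2 - 1/8 = 3/8
  'a': [1/8 + 3/8*0/1, 1/8 + 3/8*1/8) = [1/8, 11/64) <- contains code 19/128
  'c': [1/8 + 3/8*1/8, 1/8 + 3/8*1/2) = [11/64, 5/16)
  'd': [1/8 + 3/8*1/2, 1/8 + 3/8*1/1) = [5/16, 1/2)
  emit 'a', narrow to [1/8, 11/64)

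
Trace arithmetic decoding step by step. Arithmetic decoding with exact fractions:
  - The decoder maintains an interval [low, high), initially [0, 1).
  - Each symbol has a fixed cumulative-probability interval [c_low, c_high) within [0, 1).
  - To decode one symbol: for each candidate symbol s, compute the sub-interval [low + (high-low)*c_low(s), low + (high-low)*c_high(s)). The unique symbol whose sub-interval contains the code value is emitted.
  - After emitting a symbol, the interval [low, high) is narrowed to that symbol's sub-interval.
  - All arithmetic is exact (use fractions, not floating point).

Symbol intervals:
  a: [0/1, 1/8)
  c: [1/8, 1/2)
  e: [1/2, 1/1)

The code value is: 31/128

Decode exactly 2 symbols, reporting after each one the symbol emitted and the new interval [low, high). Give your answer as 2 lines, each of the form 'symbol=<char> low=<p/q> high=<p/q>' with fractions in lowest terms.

Answer: symbol=c low=1/8 high=1/2
symbol=c low=11/64 high=5/16

Derivation:
Step 1: interval [0/1, 1/1), width = 1/1 - 0/1 = 1/1
  'a': [0/1 + 1/1*0/1, 0/1 + 1/1*1/8) = [0/1, 1/8)
  'c': [0/1 + 1/1*1/8, 0/1 + 1/1*1/2) = [1/8, 1/2) <- contains code 31/128
  'e': [0/1 + 1/1*1/2, 0/1 + 1/1*1/1) = [1/2, 1/1)
  emit 'c', narrow to [1/8, 1/2)
Step 2: interval [1/8, 1/2), width = 1/2 - 1/8 = 3/8
  'a': [1/8 + 3/8*0/1, 1/8 + 3/8*1/8) = [1/8, 11/64)
  'c': [1/8 + 3/8*1/8, 1/8 + 3/8*1/2) = [11/64, 5/16) <- contains code 31/128
  'e': [1/8 + 3/8*1/2, 1/8 + 3/8*1/1) = [5/16, 1/2)
  emit 'c', narrow to [11/64, 5/16)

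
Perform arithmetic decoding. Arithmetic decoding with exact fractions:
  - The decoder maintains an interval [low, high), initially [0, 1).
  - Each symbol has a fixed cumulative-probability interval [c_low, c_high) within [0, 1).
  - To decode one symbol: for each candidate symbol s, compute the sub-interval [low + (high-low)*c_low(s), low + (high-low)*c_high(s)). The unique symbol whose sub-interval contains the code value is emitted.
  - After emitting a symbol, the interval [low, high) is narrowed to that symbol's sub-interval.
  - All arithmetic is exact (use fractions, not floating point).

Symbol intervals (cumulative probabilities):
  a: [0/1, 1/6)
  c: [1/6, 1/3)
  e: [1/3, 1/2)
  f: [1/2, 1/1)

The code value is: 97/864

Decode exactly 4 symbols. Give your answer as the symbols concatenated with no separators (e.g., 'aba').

Answer: afea

Derivation:
Step 1: interval [0/1, 1/1), width = 1/1 - 0/1 = 1/1
  'a': [0/1 + 1/1*0/1, 0/1 + 1/1*1/6) = [0/1, 1/6) <- contains code 97/864
  'c': [0/1 + 1/1*1/6, 0/1 + 1/1*1/3) = [1/6, 1/3)
  'e': [0/1 + 1/1*1/3, 0/1 + 1/1*1/2) = [1/3, 1/2)
  'f': [0/1 + 1/1*1/2, 0/1 + 1/1*1/1) = [1/2, 1/1)
  emit 'a', narrow to [0/1, 1/6)
Step 2: interval [0/1, 1/6), width = 1/6 - 0/1 = 1/6
  'a': [0/1 + 1/6*0/1, 0/1 + 1/6*1/6) = [0/1, 1/36)
  'c': [0/1 + 1/6*1/6, 0/1 + 1/6*1/3) = [1/36, 1/18)
  'e': [0/1 + 1/6*1/3, 0/1 + 1/6*1/2) = [1/18, 1/12)
  'f': [0/1 + 1/6*1/2, 0/1 + 1/6*1/1) = [1/12, 1/6) <- contains code 97/864
  emit 'f', narrow to [1/12, 1/6)
Step 3: interval [1/12, 1/6), width = 1/6 - 1/12 = 1/12
  'a': [1/12 + 1/12*0/1, 1/12 + 1/12*1/6) = [1/12, 7/72)
  'c': [1/12 + 1/12*1/6, 1/12 + 1/12*1/3) = [7/72, 1/9)
  'e': [1/12 + 1/12*1/3, 1/12 + 1/12*1/2) = [1/9, 1/8) <- contains code 97/864
  'f': [1/12 + 1/12*1/2, 1/12 + 1/12*1/1) = [1/8, 1/6)
  emit 'e', narrow to [1/9, 1/8)
Step 4: interval [1/9, 1/8), width = 1/8 - 1/9 = 1/72
  'a': [1/9 + 1/72*0/1, 1/9 + 1/72*1/6) = [1/9, 49/432) <- contains code 97/864
  'c': [1/9 + 1/72*1/6, 1/9 + 1/72*1/3) = [49/432, 25/216)
  'e': [1/9 + 1/72*1/3, 1/9 + 1/72*1/2) = [25/216, 17/144)
  'f': [1/9 + 1/72*1/2, 1/9 + 1/72*1/1) = [17/144, 1/8)
  emit 'a', narrow to [1/9, 49/432)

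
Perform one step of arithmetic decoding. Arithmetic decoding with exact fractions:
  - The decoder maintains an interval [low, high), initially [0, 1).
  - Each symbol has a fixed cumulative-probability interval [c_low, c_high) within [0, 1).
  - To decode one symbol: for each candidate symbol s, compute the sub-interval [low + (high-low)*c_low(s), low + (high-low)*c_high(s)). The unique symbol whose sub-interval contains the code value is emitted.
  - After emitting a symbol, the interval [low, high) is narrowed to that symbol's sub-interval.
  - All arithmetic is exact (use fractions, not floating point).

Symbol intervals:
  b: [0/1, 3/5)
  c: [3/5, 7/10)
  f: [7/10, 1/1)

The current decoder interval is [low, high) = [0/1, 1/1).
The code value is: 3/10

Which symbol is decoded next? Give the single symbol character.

Answer: b

Derivation:
Interval width = high − low = 1/1 − 0/1 = 1/1
Scaled code = (code − low) / width = (3/10 − 0/1) / 1/1 = 3/10
  b: [0/1, 3/5) ← scaled code falls here ✓
  c: [3/5, 7/10) 
  f: [7/10, 1/1) 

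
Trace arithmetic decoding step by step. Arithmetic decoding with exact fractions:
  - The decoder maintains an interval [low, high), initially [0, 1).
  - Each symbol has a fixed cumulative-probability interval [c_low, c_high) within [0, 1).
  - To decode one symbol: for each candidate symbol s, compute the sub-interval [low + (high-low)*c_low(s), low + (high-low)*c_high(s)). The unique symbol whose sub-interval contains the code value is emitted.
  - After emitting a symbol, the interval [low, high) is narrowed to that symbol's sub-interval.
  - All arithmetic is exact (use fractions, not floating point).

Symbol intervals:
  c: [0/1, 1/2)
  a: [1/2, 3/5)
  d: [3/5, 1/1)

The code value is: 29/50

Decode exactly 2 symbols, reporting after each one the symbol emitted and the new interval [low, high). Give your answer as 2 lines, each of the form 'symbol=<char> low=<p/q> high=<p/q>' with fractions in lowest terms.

Answer: symbol=a low=1/2 high=3/5
symbol=d low=14/25 high=3/5

Derivation:
Step 1: interval [0/1, 1/1), width = 1/1 - 0/1 = 1/1
  'c': [0/1 + 1/1*0/1, 0/1 + 1/1*1/2) = [0/1, 1/2)
  'a': [0/1 + 1/1*1/2, 0/1 + 1/1*3/5) = [1/2, 3/5) <- contains code 29/50
  'd': [0/1 + 1/1*3/5, 0/1 + 1/1*1/1) = [3/5, 1/1)
  emit 'a', narrow to [1/2, 3/5)
Step 2: interval [1/2, 3/5), width = 3/5 - 1/2 = 1/10
  'c': [1/2 + 1/10*0/1, 1/2 + 1/10*1/2) = [1/2, 11/20)
  'a': [1/2 + 1/10*1/2, 1/2 + 1/10*3/5) = [11/20, 14/25)
  'd': [1/2 + 1/10*3/5, 1/2 + 1/10*1/1) = [14/25, 3/5) <- contains code 29/50
  emit 'd', narrow to [14/25, 3/5)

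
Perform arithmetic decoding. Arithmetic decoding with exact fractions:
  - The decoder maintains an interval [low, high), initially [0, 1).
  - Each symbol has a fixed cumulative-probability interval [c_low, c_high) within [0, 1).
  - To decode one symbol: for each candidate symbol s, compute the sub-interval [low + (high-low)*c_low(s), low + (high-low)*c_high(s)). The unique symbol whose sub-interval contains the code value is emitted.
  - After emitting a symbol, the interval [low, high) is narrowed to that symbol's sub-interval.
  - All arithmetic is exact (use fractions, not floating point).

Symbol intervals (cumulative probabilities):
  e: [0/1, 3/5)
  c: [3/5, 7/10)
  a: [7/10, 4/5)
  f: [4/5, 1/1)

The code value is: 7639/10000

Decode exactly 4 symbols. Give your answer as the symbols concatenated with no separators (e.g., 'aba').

Step 1: interval [0/1, 1/1), width = 1/1 - 0/1 = 1/1
  'e': [0/1 + 1/1*0/1, 0/1 + 1/1*3/5) = [0/1, 3/5)
  'c': [0/1 + 1/1*3/5, 0/1 + 1/1*7/10) = [3/5, 7/10)
  'a': [0/1 + 1/1*7/10, 0/1 + 1/1*4/5) = [7/10, 4/5) <- contains code 7639/10000
  'f': [0/1 + 1/1*4/5, 0/1 + 1/1*1/1) = [4/5, 1/1)
  emit 'a', narrow to [7/10, 4/5)
Step 2: interval [7/10, 4/5), width = 4/5 - 7/10 = 1/10
  'e': [7/10 + 1/10*0/1, 7/10 + 1/10*3/5) = [7/10, 19/25)
  'c': [7/10 + 1/10*3/5, 7/10 + 1/10*7/10) = [19/25, 77/100) <- contains code 7639/10000
  'a': [7/10 + 1/10*7/10, 7/10 + 1/10*4/5) = [77/100, 39/50)
  'f': [7/10 + 1/10*4/5, 7/10 + 1/10*1/1) = [39/50, 4/5)
  emit 'c', narrow to [19/25, 77/100)
Step 3: interval [19/25, 77/100), width = 77/100 - 19/25 = 1/100
  'e': [19/25 + 1/100*0/1, 19/25 + 1/100*3/5) = [19/25, 383/500) <- contains code 7639/10000
  'c': [19/25 + 1/100*3/5, 19/25 + 1/100*7/10) = [383/500, 767/1000)
  'a': [19/25 + 1/100*7/10, 19/25 + 1/100*4/5) = [767/1000, 96/125)
  'f': [19/25 + 1/100*4/5, 19/25 + 1/100*1/1) = [96/125, 77/100)
  emit 'e', narrow to [19/25, 383/500)
Step 4: interval [19/25, 383/500), width = 383/500 - 19/25 = 3/500
  'e': [19/25 + 3/500*0/1, 19/25 + 3/500*3/5) = [19/25, 1909/2500)
  'c': [19/25 + 3/500*3/5, 19/25 + 3/500*7/10) = [1909/2500, 3821/5000) <- contains code 7639/10000
  'a': [19/25 + 3/500*7/10, 19/25 + 3/500*4/5) = [3821/5000, 478/625)
  'f': [19/25 + 3/500*4/5, 19/25 + 3/500*1/1) = [478/625, 383/500)
  emit 'c', narrow to [1909/2500, 3821/5000)

Answer: acec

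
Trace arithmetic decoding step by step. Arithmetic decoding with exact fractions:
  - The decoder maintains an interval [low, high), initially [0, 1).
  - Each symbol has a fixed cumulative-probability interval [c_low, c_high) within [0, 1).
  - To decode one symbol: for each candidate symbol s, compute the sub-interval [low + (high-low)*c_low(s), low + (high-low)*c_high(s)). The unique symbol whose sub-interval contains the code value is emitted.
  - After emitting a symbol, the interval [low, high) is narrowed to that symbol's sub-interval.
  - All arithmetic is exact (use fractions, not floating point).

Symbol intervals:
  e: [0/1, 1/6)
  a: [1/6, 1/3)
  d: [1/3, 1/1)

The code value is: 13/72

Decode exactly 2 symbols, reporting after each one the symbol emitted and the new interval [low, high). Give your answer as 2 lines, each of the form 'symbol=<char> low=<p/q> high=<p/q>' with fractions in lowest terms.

Answer: symbol=a low=1/6 high=1/3
symbol=e low=1/6 high=7/36

Derivation:
Step 1: interval [0/1, 1/1), width = 1/1 - 0/1 = 1/1
  'e': [0/1 + 1/1*0/1, 0/1 + 1/1*1/6) = [0/1, 1/6)
  'a': [0/1 + 1/1*1/6, 0/1 + 1/1*1/3) = [1/6, 1/3) <- contains code 13/72
  'd': [0/1 + 1/1*1/3, 0/1 + 1/1*1/1) = [1/3, 1/1)
  emit 'a', narrow to [1/6, 1/3)
Step 2: interval [1/6, 1/3), width = 1/3 - 1/6 = 1/6
  'e': [1/6 + 1/6*0/1, 1/6 + 1/6*1/6) = [1/6, 7/36) <- contains code 13/72
  'a': [1/6 + 1/6*1/6, 1/6 + 1/6*1/3) = [7/36, 2/9)
  'd': [1/6 + 1/6*1/3, 1/6 + 1/6*1/1) = [2/9, 1/3)
  emit 'e', narrow to [1/6, 7/36)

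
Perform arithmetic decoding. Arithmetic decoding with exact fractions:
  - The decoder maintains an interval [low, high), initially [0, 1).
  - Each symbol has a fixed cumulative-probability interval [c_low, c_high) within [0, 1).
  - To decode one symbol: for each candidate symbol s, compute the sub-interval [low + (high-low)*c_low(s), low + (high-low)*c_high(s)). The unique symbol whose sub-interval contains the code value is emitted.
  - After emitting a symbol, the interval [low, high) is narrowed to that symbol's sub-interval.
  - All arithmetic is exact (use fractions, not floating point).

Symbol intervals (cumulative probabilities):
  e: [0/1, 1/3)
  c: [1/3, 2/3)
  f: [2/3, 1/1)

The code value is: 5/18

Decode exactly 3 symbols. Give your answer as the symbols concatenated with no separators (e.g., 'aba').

Step 1: interval [0/1, 1/1), width = 1/1 - 0/1 = 1/1
  'e': [0/1 + 1/1*0/1, 0/1 + 1/1*1/3) = [0/1, 1/3) <- contains code 5/18
  'c': [0/1 + 1/1*1/3, 0/1 + 1/1*2/3) = [1/3, 2/3)
  'f': [0/1 + 1/1*2/3, 0/1 + 1/1*1/1) = [2/3, 1/1)
  emit 'e', narrow to [0/1, 1/3)
Step 2: interval [0/1, 1/3), width = 1/3 - 0/1 = 1/3
  'e': [0/1 + 1/3*0/1, 0/1 + 1/3*1/3) = [0/1, 1/9)
  'c': [0/1 + 1/3*1/3, 0/1 + 1/3*2/3) = [1/9, 2/9)
  'f': [0/1 + 1/3*2/3, 0/1 + 1/3*1/1) = [2/9, 1/3) <- contains code 5/18
  emit 'f', narrow to [2/9, 1/3)
Step 3: interval [2/9, 1/3), width = 1/3 - 2/9 = 1/9
  'e': [2/9 + 1/9*0/1, 2/9 + 1/9*1/3) = [2/9, 7/27)
  'c': [2/9 + 1/9*1/3, 2/9 + 1/9*2/3) = [7/27, 8/27) <- contains code 5/18
  'f': [2/9 + 1/9*2/3, 2/9 + 1/9*1/1) = [8/27, 1/3)
  emit 'c', narrow to [7/27, 8/27)

Answer: efc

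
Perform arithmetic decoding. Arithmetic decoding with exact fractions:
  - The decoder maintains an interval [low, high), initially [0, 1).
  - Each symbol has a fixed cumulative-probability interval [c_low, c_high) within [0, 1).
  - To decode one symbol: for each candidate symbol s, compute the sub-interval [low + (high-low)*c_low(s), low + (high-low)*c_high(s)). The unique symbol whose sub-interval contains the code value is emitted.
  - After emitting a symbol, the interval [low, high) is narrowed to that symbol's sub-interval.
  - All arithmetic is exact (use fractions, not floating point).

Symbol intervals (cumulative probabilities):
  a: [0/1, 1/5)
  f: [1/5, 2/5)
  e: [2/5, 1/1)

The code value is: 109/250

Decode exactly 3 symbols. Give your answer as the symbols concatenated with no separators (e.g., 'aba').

Answer: eaf

Derivation:
Step 1: interval [0/1, 1/1), width = 1/1 - 0/1 = 1/1
  'a': [0/1 + 1/1*0/1, 0/1 + 1/1*1/5) = [0/1, 1/5)
  'f': [0/1 + 1/1*1/5, 0/1 + 1/1*2/5) = [1/5, 2/5)
  'e': [0/1 + 1/1*2/5, 0/1 + 1/1*1/1) = [2/5, 1/1) <- contains code 109/250
  emit 'e', narrow to [2/5, 1/1)
Step 2: interval [2/5, 1/1), width = 1/1 - 2/5 = 3/5
  'a': [2/5 + 3/5*0/1, 2/5 + 3/5*1/5) = [2/5, 13/25) <- contains code 109/250
  'f': [2/5 + 3/5*1/5, 2/5 + 3/5*2/5) = [13/25, 16/25)
  'e': [2/5 + 3/5*2/5, 2/5 + 3/5*1/1) = [16/25, 1/1)
  emit 'a', narrow to [2/5, 13/25)
Step 3: interval [2/5, 13/25), width = 13/25 - 2/5 = 3/25
  'a': [2/5 + 3/25*0/1, 2/5 + 3/25*1/5) = [2/5, 53/125)
  'f': [2/5 + 3/25*1/5, 2/5 + 3/25*2/5) = [53/125, 56/125) <- contains code 109/250
  'e': [2/5 + 3/25*2/5, 2/5 + 3/25*1/1) = [56/125, 13/25)
  emit 'f', narrow to [53/125, 56/125)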